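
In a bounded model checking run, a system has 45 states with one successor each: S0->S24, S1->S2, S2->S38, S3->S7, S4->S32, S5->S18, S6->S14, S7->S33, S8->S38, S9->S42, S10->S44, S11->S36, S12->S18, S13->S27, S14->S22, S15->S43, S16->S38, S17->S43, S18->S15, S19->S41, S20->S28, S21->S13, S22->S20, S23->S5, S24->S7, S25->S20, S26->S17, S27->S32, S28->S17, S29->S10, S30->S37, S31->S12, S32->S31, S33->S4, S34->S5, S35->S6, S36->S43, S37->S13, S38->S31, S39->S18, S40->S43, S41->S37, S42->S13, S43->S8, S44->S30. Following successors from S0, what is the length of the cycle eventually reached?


Trace from S0 until a state repeats:
  S0 -> S24 -> S7 -> S33 -> S4 -> S32 -> S31 -> S12 -> S18 -> S15 -> S43 -> S8 -> S38 -> S31
S31 first seen at step 6, revisited at step 13.
Cycle length = 13 - 6 = 7

7


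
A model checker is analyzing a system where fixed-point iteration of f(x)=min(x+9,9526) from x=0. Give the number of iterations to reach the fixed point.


Step 1: x=0, cap=9526, increment=9
Step 2: x grows by 9 each step until capped at 9526; fixed point is x=9526
Step 3: iterations = ceil(9526/9) = 1059

1059


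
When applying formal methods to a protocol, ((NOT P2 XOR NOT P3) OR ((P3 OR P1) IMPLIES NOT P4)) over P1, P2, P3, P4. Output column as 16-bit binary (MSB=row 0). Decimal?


Formula: ((NOT P2 XOR NOT P3) OR ((P3 OR P1) IMPLIES NOT P4)) over P1, P2, P3, P4 (16 rows)
Evaluate each row (bits = P1,P2,P3,P4, MSB first):
  row 0 [0000]: ((NOT 0 XOR NOT 0) OR ((0 OR 0) IMPLIES NOT 0)) -> 1
  row 1 [0001]: ((NOT 0 XOR NOT 0) OR ((0 OR 0) IMPLIES NOT 1)) -> 1
  row 2 [0010]: ((NOT 0 XOR NOT 1) OR ((1 OR 0) IMPLIES NOT 0)) -> 1
  row 3 [0011]: ((NOT 0 XOR NOT 1) OR ((1 OR 0) IMPLIES NOT 1)) -> 1
  row 4 [0100]: ((NOT 1 XOR NOT 0) OR ((0 OR 0) IMPLIES NOT 0)) -> 1
  row 5 [0101]: ((NOT 1 XOR NOT 0) OR ((0 OR 0) IMPLIES NOT 1)) -> 1
  row 6 [0110]: ((NOT 1 XOR NOT 1) OR ((1 OR 0) IMPLIES NOT 0)) -> 1
  row 7 [0111]: ((NOT 1 XOR NOT 1) OR ((1 OR 0) IMPLIES NOT 1)) -> 0
  row 8 [1000]: ((NOT 0 XOR NOT 0) OR ((0 OR 1) IMPLIES NOT 0)) -> 1
  row 9 [1001]: ((NOT 0 XOR NOT 0) OR ((0 OR 1) IMPLIES NOT 1)) -> 0
  row 10 [1010]: ((NOT 0 XOR NOT 1) OR ((1 OR 1) IMPLIES NOT 0)) -> 1
  row 11 [1011]: ((NOT 0 XOR NOT 1) OR ((1 OR 1) IMPLIES NOT 1)) -> 1
  row 12 [1100]: ((NOT 1 XOR NOT 0) OR ((0 OR 1) IMPLIES NOT 0)) -> 1
  row 13 [1101]: ((NOT 1 XOR NOT 0) OR ((0 OR 1) IMPLIES NOT 1)) -> 1
  row 14 [1110]: ((NOT 1 XOR NOT 1) OR ((1 OR 1) IMPLIES NOT 0)) -> 1
  row 15 [1111]: ((NOT 1 XOR NOT 1) OR ((1 OR 1) IMPLIES NOT 1)) -> 0
Full result column, 4 rows per line (P1,P2 fixed per line; P3,P4 runs 00..11 left to right):
  rows 0-3 [P1,P2=00]: 1111  = hex F
  rows 4-7 [P1,P2=01]: 1110  = hex E
  rows 8-11 [P1,P2=10]: 1011  = hex B
  rows 12-15 [P1,P2=11]: 1110  = hex E
Output column (row 0 .. row 15) = 1111111010111110
Output column grouped in 4s = 1111 1110 1011 1110 = 0xFEBE
Convert to decimal digit by digit (value = value*16 + digit):
  F -> 15
  15*16 + 14 (E) = 254
  254*16 + 11 (B) = 4075
  4075*16 + 14 (E) = 65214
Decimal = 65214

65214


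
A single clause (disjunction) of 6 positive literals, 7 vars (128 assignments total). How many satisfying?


Step 1: Total=2^7=128
Step 2: Unsat when all 6 false: 2^1=2
Step 3: Sat=128-2=126

126


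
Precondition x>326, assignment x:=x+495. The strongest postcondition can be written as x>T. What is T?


Formula: sp(P, x:=E) = exists old_x. (x = E[old_x/x]) AND P[old_x/x] (old_x is the value of x before the assignment; eliminate old_x by solving x = E[old_x/x] for old_x)
Step 1: Precondition P: x>326, i.e. old_x > 326
Step 2: Assignment gives x = old_x + 495, so old_x = x - 495
Step 3: Substitute into P: x - 495 > 326
Step 4: Simplify: x > 326+495 = 821

821


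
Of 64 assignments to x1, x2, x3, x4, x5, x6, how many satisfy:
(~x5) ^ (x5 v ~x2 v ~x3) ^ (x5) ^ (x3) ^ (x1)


CNF with 5 clauses over 6 vars (64 assignments).
An assignment satisfies CNF iff every clause has >=1 true literal.
Check each row (bits = x1,x2,x3,x4,x5,x6; clause T/F shown):
  row 0 [000000]: clauses=TTFFF -> 0
  row 1 [000001]: clauses=TTFFF -> 0
  row 2 [000010]: clauses=FTTFF -> 0
  row 3 [000011]: clauses=FTTFF -> 0
  row 4 [000100]: clauses=TTFFF -> 0
  (every remaining row is evaluated the same way; all 64 results are listed next)
Full result column, 8 rows per line (x1,x2,x3 fixed per line; x4,x5,x6 runs 000..111 left to right):
  rows 0-7 [x1,x2,x3=000]: 00000000  (ones: 0)
  rows 8-15 [x1,x2,x3=001]: 00000000  (ones: 0)
  rows 16-23 [x1,x2,x3=010]: 00000000  (ones: 0)
  rows 24-31 [x1,x2,x3=011]: 00000000  (ones: 0)
  rows 32-39 [x1,x2,x3=100]: 00000000  (ones: 0)
  rows 40-47 [x1,x2,x3=101]: 00000000  (ones: 0)
  rows 48-55 [x1,x2,x3=110]: 00000000  (ones: 0)
  rows 56-63 [x1,x2,x3=111]: 00000000  (ones: 0)
Satisfying assignments = 0+0+0+0+0+0+0+0 = 0

0


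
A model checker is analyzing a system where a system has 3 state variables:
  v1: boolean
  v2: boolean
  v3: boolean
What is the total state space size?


State space = product of domain sizes of all variables.
Domain sizes:
  v1 (boolean): 2
  v2 (boolean): 2
  v3 (boolean): 2
Product = 2 * 2 * 2 = 8

8


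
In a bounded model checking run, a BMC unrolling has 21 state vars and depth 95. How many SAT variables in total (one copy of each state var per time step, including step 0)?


BMC unrolls to depth k, creating one copy of each state var for steps 0..k.
Step count = 95 + 1 = 96 (steps 0 through 95)
Vars per step = 21
Total = 21 * 96 = 2016

2016


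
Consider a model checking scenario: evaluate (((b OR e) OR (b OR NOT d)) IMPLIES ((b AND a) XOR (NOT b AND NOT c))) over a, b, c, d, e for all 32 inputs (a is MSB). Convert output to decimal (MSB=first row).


Formula: (((b OR e) OR (b OR NOT d)) IMPLIES ((b AND a) XOR (NOT b AND NOT c))) over a, b, c, d, e (32 rows)
Evaluate each row (bits = a,b,c,d,e, MSB first):
  row 0 [00000]: (((0 OR 0) OR (0 OR NOT 0)) IMPLIES ((0 AND 0) XOR (NOT 0 AND NOT 0))) -> 1
  row 1 [00001]: (((0 OR 1) OR (0 OR NOT 0)) IMPLIES ((0 AND 0) XOR (NOT 0 AND NOT 0))) -> 1
  row 2 [00010]: (((0 OR 0) OR (0 OR NOT 1)) IMPLIES ((0 AND 0) XOR (NOT 0 AND NOT 0))) -> 1
  row 3 [00011]: (((0 OR 1) OR (0 OR NOT 1)) IMPLIES ((0 AND 0) XOR (NOT 0 AND NOT 0))) -> 1
  row 4 [00100]: (((0 OR 0) OR (0 OR NOT 0)) IMPLIES ((0 AND 0) XOR (NOT 0 AND NOT 1))) -> 0
  row 5 [00101]: (((0 OR 1) OR (0 OR NOT 0)) IMPLIES ((0 AND 0) XOR (NOT 0 AND NOT 1))) -> 0
  row 6 [00110]: (((0 OR 0) OR (0 OR NOT 1)) IMPLIES ((0 AND 0) XOR (NOT 0 AND NOT 1))) -> 1
  row 7 [00111]: (((0 OR 1) OR (0 OR NOT 1)) IMPLIES ((0 AND 0) XOR (NOT 0 AND NOT 1))) -> 0
  row 8 [01000]: (((1 OR 0) OR (1 OR NOT 0)) IMPLIES ((1 AND 0) XOR (NOT 1 AND NOT 0))) -> 0
  row 9 [01001]: (((1 OR 1) OR (1 OR NOT 0)) IMPLIES ((1 AND 0) XOR (NOT 1 AND NOT 0))) -> 0
  row 10 [01010]: (((1 OR 0) OR (1 OR NOT 1)) IMPLIES ((1 AND 0) XOR (NOT 1 AND NOT 0))) -> 0
  row 11 [01011]: (((1 OR 1) OR (1 OR NOT 1)) IMPLIES ((1 AND 0) XOR (NOT 1 AND NOT 0))) -> 0
  row 12 [01100]: (((1 OR 0) OR (1 OR NOT 0)) IMPLIES ((1 AND 0) XOR (NOT 1 AND NOT 1))) -> 0
  row 13 [01101]: (((1 OR 1) OR (1 OR NOT 0)) IMPLIES ((1 AND 0) XOR (NOT 1 AND NOT 1))) -> 0
  row 14 [01110]: (((1 OR 0) OR (1 OR NOT 1)) IMPLIES ((1 AND 0) XOR (NOT 1 AND NOT 1))) -> 0
  row 15 [01111]: (((1 OR 1) OR (1 OR NOT 1)) IMPLIES ((1 AND 0) XOR (NOT 1 AND NOT 1))) -> 0
  row 16 [10000]: (((0 OR 0) OR (0 OR NOT 0)) IMPLIES ((0 AND 1) XOR (NOT 0 AND NOT 0))) -> 1
  row 17 [10001]: (((0 OR 1) OR (0 OR NOT 0)) IMPLIES ((0 AND 1) XOR (NOT 0 AND NOT 0))) -> 1
  row 18 [10010]: (((0 OR 0) OR (0 OR NOT 1)) IMPLIES ((0 AND 1) XOR (NOT 0 AND NOT 0))) -> 1
  row 19 [10011]: (((0 OR 1) OR (0 OR NOT 1)) IMPLIES ((0 AND 1) XOR (NOT 0 AND NOT 0))) -> 1
  row 20 [10100]: (((0 OR 0) OR (0 OR NOT 0)) IMPLIES ((0 AND 1) XOR (NOT 0 AND NOT 1))) -> 0
  row 21 [10101]: (((0 OR 1) OR (0 OR NOT 0)) IMPLIES ((0 AND 1) XOR (NOT 0 AND NOT 1))) -> 0
  row 22 [10110]: (((0 OR 0) OR (0 OR NOT 1)) IMPLIES ((0 AND 1) XOR (NOT 0 AND NOT 1))) -> 1
  row 23 [10111]: (((0 OR 1) OR (0 OR NOT 1)) IMPLIES ((0 AND 1) XOR (NOT 0 AND NOT 1))) -> 0
  row 24 [11000]: (((1 OR 0) OR (1 OR NOT 0)) IMPLIES ((1 AND 1) XOR (NOT 1 AND NOT 0))) -> 1
  row 25 [11001]: (((1 OR 1) OR (1 OR NOT 0)) IMPLIES ((1 AND 1) XOR (NOT 1 AND NOT 0))) -> 1
  row 26 [11010]: (((1 OR 0) OR (1 OR NOT 1)) IMPLIES ((1 AND 1) XOR (NOT 1 AND NOT 0))) -> 1
  row 27 [11011]: (((1 OR 1) OR (1 OR NOT 1)) IMPLIES ((1 AND 1) XOR (NOT 1 AND NOT 0))) -> 1
  row 28 [11100]: (((1 OR 0) OR (1 OR NOT 0)) IMPLIES ((1 AND 1) XOR (NOT 1 AND NOT 1))) -> 1
  row 29 [11101]: (((1 OR 1) OR (1 OR NOT 0)) IMPLIES ((1 AND 1) XOR (NOT 1 AND NOT 1))) -> 1
  row 30 [11110]: (((1 OR 0) OR (1 OR NOT 1)) IMPLIES ((1 AND 1) XOR (NOT 1 AND NOT 1))) -> 1
  row 31 [11111]: (((1 OR 1) OR (1 OR NOT 1)) IMPLIES ((1 AND 1) XOR (NOT 1 AND NOT 1))) -> 1
Full result column, 4 rows per line (a,b,c fixed per line; d,e runs 00..11 left to right):
  rows 0-3 [a,b,c=000]: 1111  = hex F
  rows 4-7 [a,b,c=001]: 0010  = hex 2
  rows 8-11 [a,b,c=010]: 0000  = hex 0
  rows 12-15 [a,b,c=011]: 0000  = hex 0
  rows 16-19 [a,b,c=100]: 1111  = hex F
  rows 20-23 [a,b,c=101]: 0010  = hex 2
  rows 24-27 [a,b,c=110]: 1111  = hex F
  rows 28-31 [a,b,c=111]: 1111  = hex F
Output column (row 0 .. row 31) = 11110010000000001111001011111111
Output column grouped in 4s = 1111 0010 0000 0000 1111 0010 1111 1111 = 0xF200F2FF
Convert to decimal digit by digit (value = value*16 + digit):
  F -> 15
  15*16 + 2 = 242
  242*16 + 0 = 3872
  3872*16 + 0 = 61952
  61952*16 + 15 (F) = 991247
  991247*16 + 2 = 15859954
  15859954*16 + 15 (F) = 253759279
  253759279*16 + 15 (F) = 4060148479
Decimal = 4060148479

4060148479


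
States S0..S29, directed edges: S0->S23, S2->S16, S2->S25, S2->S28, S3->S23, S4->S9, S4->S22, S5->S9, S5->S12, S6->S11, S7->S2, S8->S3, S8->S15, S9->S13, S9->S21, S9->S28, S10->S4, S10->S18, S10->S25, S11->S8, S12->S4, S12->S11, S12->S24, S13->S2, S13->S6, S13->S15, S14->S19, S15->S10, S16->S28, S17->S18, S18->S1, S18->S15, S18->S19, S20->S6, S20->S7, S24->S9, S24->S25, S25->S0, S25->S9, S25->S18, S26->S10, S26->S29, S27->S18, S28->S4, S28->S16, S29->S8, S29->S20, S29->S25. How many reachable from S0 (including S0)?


BFS from S0:
  layer 0: {S0}
  layer 1: {S23}
Reachable set: {S0, S23}
Count = 2

2


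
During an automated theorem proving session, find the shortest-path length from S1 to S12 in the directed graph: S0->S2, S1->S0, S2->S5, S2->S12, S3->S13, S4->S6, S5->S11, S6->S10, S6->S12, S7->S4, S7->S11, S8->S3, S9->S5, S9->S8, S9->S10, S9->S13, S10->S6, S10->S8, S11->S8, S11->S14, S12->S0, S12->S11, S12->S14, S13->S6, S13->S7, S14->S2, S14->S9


BFS layer-by-layer from S1:
  dist 0: {S1}
  dist 1: {S0}
  dist 2: {S2}
  dist 3: {S5, S12}
  -> S12 reached at distance 3
Shortest path length = 3

3


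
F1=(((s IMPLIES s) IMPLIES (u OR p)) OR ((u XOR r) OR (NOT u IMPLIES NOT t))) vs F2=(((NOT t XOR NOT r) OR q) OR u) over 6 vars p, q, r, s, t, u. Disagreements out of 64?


F1 = (((s IMPLIES s) IMPLIES (u OR p)) OR ((u XOR r) OR (NOT u IMPLIES NOT t)))
F2 = (((NOT t XOR NOT r) OR q) OR u)
Evaluate both on each of 64 rows (bits = p,q,r,s,t,u):
  row 0 [000000]: F1=1 F2=0 (differ) -> 1
  row 1 [000001]: F1=1 F2=1 -> 0
  row 2 [000010]: F1=0 F2=1 (differ) -> 1
  row 3 [000011]: F1=1 F2=1 -> 0
  row 4 [000100]: F1=1 F2=0 (differ) -> 1
  (every remaining row is evaluated the same way; all 64 results are listed next)
Full result column, 8 rows per line (p,q,r fixed per line; s,t,u runs 000..111 left to right):
  rows 0-7 [p,q,r=000]: 10101010  (ones: 4)
  rows 8-15 [p,q,r=001]: 00100010  (ones: 2)
  rows 16-23 [p,q,r=010]: 00100010  (ones: 2)
  rows 24-31 [p,q,r=011]: 00000000  (ones: 0)
  rows 32-39 [p,q,r=100]: 10001000  (ones: 2)
  rows 40-47 [p,q,r=101]: 00100010  (ones: 2)
  rows 48-55 [p,q,r=110]: 00000000  (ones: 0)
  rows 56-63 [p,q,r=111]: 00000000  (ones: 0)
Disagreements = 4+2+2+0+2+2+0+0 = 12

12


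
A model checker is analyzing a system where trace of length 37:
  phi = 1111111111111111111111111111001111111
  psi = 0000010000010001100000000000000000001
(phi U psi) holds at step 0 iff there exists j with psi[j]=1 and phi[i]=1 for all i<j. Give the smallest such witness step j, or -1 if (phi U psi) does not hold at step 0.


(phi U psi) at 0: need smallest j with psi[j]=1 and phi[i]=1 for all i in [0,j).
Scan from step 0:
  step 0: phi=1, psi=0 -> continue
  step 1: phi=1, psi=0 -> continue
  step 2: phi=1, psi=0 -> continue
  step 3: phi=1, psi=0 -> continue
  step 5: psi=1 and phi held for [0,5) -> witness found
Witness step = 5

5


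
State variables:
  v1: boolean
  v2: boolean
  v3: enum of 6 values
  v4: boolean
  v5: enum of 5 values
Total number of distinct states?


State space = product of domain sizes of all variables.
Domain sizes:
  v1 (boolean): 2
  v2 (boolean): 2
  v3 (enum of 6 values): 6
  v4 (boolean): 2
  v5 (enum of 5 values): 5
Product = 2 * 2 * 6 * 2 * 5 = 240

240


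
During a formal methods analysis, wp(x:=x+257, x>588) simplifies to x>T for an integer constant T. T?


Formula: wp(x:=E, P) = P[E/x] (substitute E for x in postcondition)
Step 1: Postcondition: x>588
Step 2: Substitute x+257 for x: x+257>588
Step 3: Solve for x: x > 588-257 = 331

331


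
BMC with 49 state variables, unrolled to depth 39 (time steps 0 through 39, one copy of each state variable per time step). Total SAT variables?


BMC unrolls to depth k, creating one copy of each state var for steps 0..k.
Step count = 39 + 1 = 40 (steps 0 through 39)
Vars per step = 49
Total = 49 * 40 = 1960

1960


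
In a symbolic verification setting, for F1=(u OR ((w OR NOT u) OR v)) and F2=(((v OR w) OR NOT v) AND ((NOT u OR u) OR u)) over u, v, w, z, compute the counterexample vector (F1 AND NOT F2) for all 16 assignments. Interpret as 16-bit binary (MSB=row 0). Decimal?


F1 = (u OR ((w OR NOT u) OR v))
F2 = (((v OR w) OR NOT v) AND ((NOT u OR u) OR u))
Counterexample to F1=>F2 is where F1=1 and F2=0.
Evaluate each row (bits = u,v,w,z, MSB first):
  row 0 [0000]: F1=1 F2=1 -> F1&~F2 -> 0
  row 1 [0001]: F1=1 F2=1 -> F1&~F2 -> 0
  row 2 [0010]: F1=1 F2=1 -> F1&~F2 -> 0
  row 3 [0011]: F1=1 F2=1 -> F1&~F2 -> 0
  row 4 [0100]: F1=1 F2=1 -> F1&~F2 -> 0
  row 5 [0101]: F1=1 F2=1 -> F1&~F2 -> 0
  row 6 [0110]: F1=1 F2=1 -> F1&~F2 -> 0
  row 7 [0111]: F1=1 F2=1 -> F1&~F2 -> 0
  row 8 [1000]: F1=1 F2=1 -> F1&~F2 -> 0
  row 9 [1001]: F1=1 F2=1 -> F1&~F2 -> 0
  row 10 [1010]: F1=1 F2=1 -> F1&~F2 -> 0
  row 11 [1011]: F1=1 F2=1 -> F1&~F2 -> 0
  row 12 [1100]: F1=1 F2=1 -> F1&~F2 -> 0
  row 13 [1101]: F1=1 F2=1 -> F1&~F2 -> 0
  row 14 [1110]: F1=1 F2=1 -> F1&~F2 -> 0
  row 15 [1111]: F1=1 F2=1 -> F1&~F2 -> 0
Full result column, 4 rows per line (u,v fixed per line; w,z runs 00..11 left to right):
  rows 0-3 [u,v=00]: 0000  = hex 0
  rows 4-7 [u,v=01]: 0000  = hex 0
  rows 8-11 [u,v=10]: 0000  = hex 0
  rows 12-15 [u,v=11]: 0000  = hex 0
Counterexample vector (row 0 .. row 15) = 0000000000000000
Output column grouped in 4s = 0000 0000 0000 0000 = 0x0000
Convert to decimal digit by digit (value = value*16 + digit):
  0 -> 0
  0*16 + 0 = 0
  0*16 + 0 = 0
  0*16 + 0 = 0
Decimal = 0

0


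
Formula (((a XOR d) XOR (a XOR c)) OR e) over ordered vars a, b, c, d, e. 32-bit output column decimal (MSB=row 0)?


Formula: (((a XOR d) XOR (a XOR c)) OR e) over a, b, c, d, e (32 rows)
Evaluate each row (bits = a,b,c,d,e, MSB first):
  row 0 [00000]: (((0 XOR 0) XOR (0 XOR 0)) OR 0) -> 0
  row 1 [00001]: (((0 XOR 0) XOR (0 XOR 0)) OR 1) -> 1
  row 2 [00010]: (((0 XOR 1) XOR (0 XOR 0)) OR 0) -> 1
  row 3 [00011]: (((0 XOR 1) XOR (0 XOR 0)) OR 1) -> 1
  row 4 [00100]: (((0 XOR 0) XOR (0 XOR 1)) OR 0) -> 1
  row 5 [00101]: (((0 XOR 0) XOR (0 XOR 1)) OR 1) -> 1
  row 6 [00110]: (((0 XOR 1) XOR (0 XOR 1)) OR 0) -> 0
  row 7 [00111]: (((0 XOR 1) XOR (0 XOR 1)) OR 1) -> 1
  row 8 [01000]: (((0 XOR 0) XOR (0 XOR 0)) OR 0) -> 0
  row 9 [01001]: (((0 XOR 0) XOR (0 XOR 0)) OR 1) -> 1
  row 10 [01010]: (((0 XOR 1) XOR (0 XOR 0)) OR 0) -> 1
  row 11 [01011]: (((0 XOR 1) XOR (0 XOR 0)) OR 1) -> 1
  row 12 [01100]: (((0 XOR 0) XOR (0 XOR 1)) OR 0) -> 1
  row 13 [01101]: (((0 XOR 0) XOR (0 XOR 1)) OR 1) -> 1
  row 14 [01110]: (((0 XOR 1) XOR (0 XOR 1)) OR 0) -> 0
  row 15 [01111]: (((0 XOR 1) XOR (0 XOR 1)) OR 1) -> 1
  row 16 [10000]: (((1 XOR 0) XOR (1 XOR 0)) OR 0) -> 0
  row 17 [10001]: (((1 XOR 0) XOR (1 XOR 0)) OR 1) -> 1
  row 18 [10010]: (((1 XOR 1) XOR (1 XOR 0)) OR 0) -> 1
  row 19 [10011]: (((1 XOR 1) XOR (1 XOR 0)) OR 1) -> 1
  row 20 [10100]: (((1 XOR 0) XOR (1 XOR 1)) OR 0) -> 1
  row 21 [10101]: (((1 XOR 0) XOR (1 XOR 1)) OR 1) -> 1
  row 22 [10110]: (((1 XOR 1) XOR (1 XOR 1)) OR 0) -> 0
  row 23 [10111]: (((1 XOR 1) XOR (1 XOR 1)) OR 1) -> 1
  row 24 [11000]: (((1 XOR 0) XOR (1 XOR 0)) OR 0) -> 0
  row 25 [11001]: (((1 XOR 0) XOR (1 XOR 0)) OR 1) -> 1
  row 26 [11010]: (((1 XOR 1) XOR (1 XOR 0)) OR 0) -> 1
  row 27 [11011]: (((1 XOR 1) XOR (1 XOR 0)) OR 1) -> 1
  row 28 [11100]: (((1 XOR 0) XOR (1 XOR 1)) OR 0) -> 1
  row 29 [11101]: (((1 XOR 0) XOR (1 XOR 1)) OR 1) -> 1
  row 30 [11110]: (((1 XOR 1) XOR (1 XOR 1)) OR 0) -> 0
  row 31 [11111]: (((1 XOR 1) XOR (1 XOR 1)) OR 1) -> 1
Full result column, 4 rows per line (a,b,c fixed per line; d,e runs 00..11 left to right):
  rows 0-3 [a,b,c=000]: 0111  = hex 7
  rows 4-7 [a,b,c=001]: 1101  = hex D
  rows 8-11 [a,b,c=010]: 0111  = hex 7
  rows 12-15 [a,b,c=011]: 1101  = hex D
  rows 16-19 [a,b,c=100]: 0111  = hex 7
  rows 20-23 [a,b,c=101]: 1101  = hex D
  rows 24-27 [a,b,c=110]: 0111  = hex 7
  rows 28-31 [a,b,c=111]: 1101  = hex D
Output column (row 0 .. row 31) = 01111101011111010111110101111101
Output column grouped in 4s = 0111 1101 0111 1101 0111 1101 0111 1101 = 0x7D7D7D7D
Convert to decimal digit by digit (value = value*16 + digit):
  7 -> 7
  7*16 + 13 (D) = 125
  125*16 + 7 = 2007
  2007*16 + 13 (D) = 32125
  32125*16 + 7 = 514007
  514007*16 + 13 (D) = 8224125
  8224125*16 + 7 = 131586007
  131586007*16 + 13 (D) = 2105376125
Decimal = 2105376125

2105376125


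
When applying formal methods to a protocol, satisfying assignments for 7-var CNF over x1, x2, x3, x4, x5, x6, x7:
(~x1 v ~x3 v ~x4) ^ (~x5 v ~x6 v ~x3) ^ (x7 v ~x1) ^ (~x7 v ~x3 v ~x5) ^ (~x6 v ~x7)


CNF with 5 clauses over 7 vars (128 assignments).
An assignment satisfies CNF iff every clause has >=1 true literal.
Check each row (bits = x1,x2,x3,x4,x5,x6,x7; clause T/F shown):
  row 0 [0000000]: clauses=TTTTT -> 1
  row 1 [0000001]: clauses=TTTTT -> 1
  row 2 [0000010]: clauses=TTTTT -> 1
  row 3 [0000011]: clauses=TTTTF -> 0
  row 4 [0000100]: clauses=TTTTT -> 1
  (every remaining row is evaluated the same way; all 128 results are listed next)
Full result column, 8 rows per line (x1,x2,x3,x4 fixed per line; x5,x6,x7 runs 000..111 left to right):
  rows 0-7 [x1,x2,x3,x4=0000]: 11101110  (ones: 6)
  rows 8-15 [x1,x2,x3,x4=0001]: 11101110  (ones: 6)
  rows 16-23 [x1,x2,x3,x4=0010]: 11101000  (ones: 4)
  rows 24-31 [x1,x2,x3,x4=0011]: 11101000  (ones: 4)
  rows 32-39 [x1,x2,x3,x4=0100]: 11101110  (ones: 6)
  rows 40-47 [x1,x2,x3,x4=0101]: 11101110  (ones: 6)
  rows 48-55 [x1,x2,x3,x4=0110]: 11101000  (ones: 4)
  rows 56-63 [x1,x2,x3,x4=0111]: 11101000  (ones: 4)
  rows 64-71 [x1,x2,x3,x4=1000]: 01000100  (ones: 2)
  rows 72-79 [x1,x2,x3,x4=1001]: 01000100  (ones: 2)
  rows 80-87 [x1,x2,x3,x4=1010]: 01000000  (ones: 1)
  rows 88-95 [x1,x2,x3,x4=1011]: 00000000  (ones: 0)
  rows 96-103 [x1,x2,x3,x4=1100]: 01000100  (ones: 2)
  rows 104-111 [x1,x2,x3,x4=1101]: 01000100  (ones: 2)
  rows 112-119 [x1,x2,x3,x4=1110]: 01000000  (ones: 1)
  rows 120-127 [x1,x2,x3,x4=1111]: 00000000  (ones: 0)
Satisfying assignments = 6+6+4+4+6+6+4+4+2+2+1+0+2+2+1+0 = 50

50


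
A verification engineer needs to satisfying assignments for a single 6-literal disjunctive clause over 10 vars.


Step 1: Total=2^10=1024
Step 2: Unsat when all 6 false: 2^4=16
Step 3: Sat=1024-16=1008

1008


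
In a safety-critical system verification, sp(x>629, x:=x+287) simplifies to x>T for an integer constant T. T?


Formula: sp(P, x:=E) = exists old_x. (x = E[old_x/x]) AND P[old_x/x] (old_x is the value of x before the assignment; eliminate old_x by solving x = E[old_x/x] for old_x)
Step 1: Precondition P: x>629, i.e. old_x > 629
Step 2: Assignment gives x = old_x + 287, so old_x = x - 287
Step 3: Substitute into P: x - 287 > 629
Step 4: Simplify: x > 629+287 = 916

916


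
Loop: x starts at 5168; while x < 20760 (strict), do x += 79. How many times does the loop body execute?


Step 1: x goes from 5168 toward 20760 by 79; the body runs while x<20760, so iterations = ceil((bound-start)/step)
Step 2: Distance=15592
Step 3: ceil(15592/79)=198

198


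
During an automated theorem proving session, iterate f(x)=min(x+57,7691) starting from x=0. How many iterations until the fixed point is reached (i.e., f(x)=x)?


Step 1: x=0, cap=7691, increment=57
Step 2: x grows by 57 each step until capped at 7691; fixed point is x=7691
Step 3: iterations = ceil(7691/57) = 135

135


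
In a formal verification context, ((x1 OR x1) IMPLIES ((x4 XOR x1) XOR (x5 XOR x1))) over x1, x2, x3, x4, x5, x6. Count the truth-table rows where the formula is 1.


Formula: ((x1 OR x1) IMPLIES ((x4 XOR x1) XOR (x5 XOR x1))) over 6 vars (64 rows)
Evaluate each row (x1, x2, x3, x4, x5, x6 as bits, MSB first):
  row 0 [000000]: ((0 OR 0) IMPLIES ((0 XOR 0) XOR (0 XOR 0))) -> 1
  row 1 [000001]: ((0 OR 0) IMPLIES ((0 XOR 0) XOR (0 XOR 0))) -> 1
  row 2 [000010]: ((0 OR 0) IMPLIES ((0 XOR 0) XOR (1 XOR 0))) -> 1
  row 3 [000011]: ((0 OR 0) IMPLIES ((0 XOR 0) XOR (1 XOR 0))) -> 1
  row 4 [000100]: ((0 OR 0) IMPLIES ((1 XOR 0) XOR (0 XOR 0))) -> 1
  (every remaining row is evaluated the same way; all 64 results are listed next)
Full result column, 8 rows per line (x1,x2,x3 fixed per line; x4,x5,x6 runs 000..111 left to right):
  rows 0-7 [x1,x2,x3=000]: 11111111  (ones: 8)
  rows 8-15 [x1,x2,x3=001]: 11111111  (ones: 8)
  rows 16-23 [x1,x2,x3=010]: 11111111  (ones: 8)
  rows 24-31 [x1,x2,x3=011]: 11111111  (ones: 8)
  rows 32-39 [x1,x2,x3=100]: 00111100  (ones: 4)
  rows 40-47 [x1,x2,x3=101]: 00111100  (ones: 4)
  rows 48-55 [x1,x2,x3=110]: 00111100  (ones: 4)
  rows 56-63 [x1,x2,x3=111]: 00111100  (ones: 4)
Count of 1-rows = 8+8+8+8+4+4+4+4 = 48

48


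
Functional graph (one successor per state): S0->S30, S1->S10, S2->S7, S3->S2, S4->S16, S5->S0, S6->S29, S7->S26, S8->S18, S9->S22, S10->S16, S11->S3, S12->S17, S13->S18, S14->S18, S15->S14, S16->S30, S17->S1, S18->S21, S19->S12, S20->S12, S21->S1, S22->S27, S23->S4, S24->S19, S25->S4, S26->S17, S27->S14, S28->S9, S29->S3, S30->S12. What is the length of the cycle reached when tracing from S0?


Trace from S0 until a state repeats:
  S0 -> S30 -> S12 -> S17 -> S1 -> S10 -> S16 -> S30
S30 first seen at step 1, revisited at step 7.
Cycle length = 7 - 1 = 6

6


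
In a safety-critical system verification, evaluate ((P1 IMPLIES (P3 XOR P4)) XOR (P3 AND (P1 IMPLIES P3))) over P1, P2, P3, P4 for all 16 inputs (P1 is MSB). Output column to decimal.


Formula: ((P1 IMPLIES (P3 XOR P4)) XOR (P3 AND (P1 IMPLIES P3))) over P1, P2, P3, P4 (16 rows)
Evaluate each row (bits = P1,P2,P3,P4, MSB first):
  row 0 [0000]: ((0 IMPLIES (0 XOR 0)) XOR (0 AND (0 IMPLIES 0))) -> 1
  row 1 [0001]: ((0 IMPLIES (0 XOR 1)) XOR (0 AND (0 IMPLIES 0))) -> 1
  row 2 [0010]: ((0 IMPLIES (1 XOR 0)) XOR (1 AND (0 IMPLIES 1))) -> 0
  row 3 [0011]: ((0 IMPLIES (1 XOR 1)) XOR (1 AND (0 IMPLIES 1))) -> 0
  row 4 [0100]: ((0 IMPLIES (0 XOR 0)) XOR (0 AND (0 IMPLIES 0))) -> 1
  row 5 [0101]: ((0 IMPLIES (0 XOR 1)) XOR (0 AND (0 IMPLIES 0))) -> 1
  row 6 [0110]: ((0 IMPLIES (1 XOR 0)) XOR (1 AND (0 IMPLIES 1))) -> 0
  row 7 [0111]: ((0 IMPLIES (1 XOR 1)) XOR (1 AND (0 IMPLIES 1))) -> 0
  row 8 [1000]: ((1 IMPLIES (0 XOR 0)) XOR (0 AND (1 IMPLIES 0))) -> 0
  row 9 [1001]: ((1 IMPLIES (0 XOR 1)) XOR (0 AND (1 IMPLIES 0))) -> 1
  row 10 [1010]: ((1 IMPLIES (1 XOR 0)) XOR (1 AND (1 IMPLIES 1))) -> 0
  row 11 [1011]: ((1 IMPLIES (1 XOR 1)) XOR (1 AND (1 IMPLIES 1))) -> 1
  row 12 [1100]: ((1 IMPLIES (0 XOR 0)) XOR (0 AND (1 IMPLIES 0))) -> 0
  row 13 [1101]: ((1 IMPLIES (0 XOR 1)) XOR (0 AND (1 IMPLIES 0))) -> 1
  row 14 [1110]: ((1 IMPLIES (1 XOR 0)) XOR (1 AND (1 IMPLIES 1))) -> 0
  row 15 [1111]: ((1 IMPLIES (1 XOR 1)) XOR (1 AND (1 IMPLIES 1))) -> 1
Full result column, 4 rows per line (P1,P2 fixed per line; P3,P4 runs 00..11 left to right):
  rows 0-3 [P1,P2=00]: 1100  = hex C
  rows 4-7 [P1,P2=01]: 1100  = hex C
  rows 8-11 [P1,P2=10]: 0101  = hex 5
  rows 12-15 [P1,P2=11]: 0101  = hex 5
Output column (row 0 .. row 15) = 1100110001010101
Output column grouped in 4s = 1100 1100 0101 0101 = 0xCC55
Convert to decimal digit by digit (value = value*16 + digit):
  C -> 12
  12*16 + 12 (C) = 204
  204*16 + 5 = 3269
  3269*16 + 5 = 52309
Decimal = 52309

52309


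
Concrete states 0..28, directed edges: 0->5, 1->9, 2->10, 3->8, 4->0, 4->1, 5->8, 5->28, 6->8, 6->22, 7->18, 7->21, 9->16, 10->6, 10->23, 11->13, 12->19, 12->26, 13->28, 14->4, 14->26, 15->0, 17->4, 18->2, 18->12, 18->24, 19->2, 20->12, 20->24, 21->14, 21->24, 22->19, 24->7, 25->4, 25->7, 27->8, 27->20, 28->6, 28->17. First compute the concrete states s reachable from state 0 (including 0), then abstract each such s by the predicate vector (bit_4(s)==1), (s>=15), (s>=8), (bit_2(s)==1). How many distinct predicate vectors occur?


BFS from 0:
Concrete reachable: {0, 1, 2, 4, 5, 6, 8, 9, 10, 16, 17, 19, 22, 23, 28}
Abstract via predicates (bit_4(s)==1), (s>=15), (s>=8), (bit_2(s)==1):
  (0,0,0,0) <- {0, 1, 2}
  (0,0,0,1) <- {4, 5, 6}
  (0,0,1,0) <- {8, 9, 10}
  (1,1,1,0) <- {16, 17, 19}
  (1,1,1,1) <- {22, 23, 28}
Distinct abstract states = 5

5


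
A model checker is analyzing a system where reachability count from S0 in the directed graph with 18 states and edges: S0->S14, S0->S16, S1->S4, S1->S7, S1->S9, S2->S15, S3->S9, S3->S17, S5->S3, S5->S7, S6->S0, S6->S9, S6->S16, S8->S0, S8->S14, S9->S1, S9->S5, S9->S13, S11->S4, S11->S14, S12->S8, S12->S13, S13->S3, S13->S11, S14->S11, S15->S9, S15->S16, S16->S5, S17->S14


BFS from S0:
  layer 0: {S0}
  layer 1: {S14, S16}
  layer 2: {S5, S11}
  layer 3: {S3, S4, S7}
  layer 4: {S9, S17}
  layer 5: {S1, S13}
Reachable set: {S0, S1, S3, S4, S5, S7, S9, S11, S13, S14, S16, S17}
Count = 12

12


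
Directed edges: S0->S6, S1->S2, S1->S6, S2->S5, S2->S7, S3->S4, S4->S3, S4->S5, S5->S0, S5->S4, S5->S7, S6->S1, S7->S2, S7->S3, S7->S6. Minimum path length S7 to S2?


BFS layer-by-layer from S7:
  dist 0: {S7}
  dist 1: {S2, S3, S6}
  -> S2 reached at distance 1
Shortest path length = 1

1


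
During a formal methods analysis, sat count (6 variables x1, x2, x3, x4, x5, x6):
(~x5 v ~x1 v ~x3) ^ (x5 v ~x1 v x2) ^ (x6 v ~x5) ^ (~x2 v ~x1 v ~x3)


CNF with 4 clauses over 6 vars (64 assignments).
An assignment satisfies CNF iff every clause has >=1 true literal.
Check each row (bits = x1,x2,x3,x4,x5,x6; clause T/F shown):
  row 0 [000000]: clauses=TTTT -> 1
  row 1 [000001]: clauses=TTTT -> 1
  row 2 [000010]: clauses=TTFT -> 0
  row 3 [000011]: clauses=TTTT -> 1
  row 4 [000100]: clauses=TTTT -> 1
  (every remaining row is evaluated the same way; all 64 results are listed next)
Full result column, 8 rows per line (x1,x2,x3 fixed per line; x4,x5,x6 runs 000..111 left to right):
  rows 0-7 [x1,x2,x3=000]: 11011101  (ones: 6)
  rows 8-15 [x1,x2,x3=001]: 11011101  (ones: 6)
  rows 16-23 [x1,x2,x3=010]: 11011101  (ones: 6)
  rows 24-31 [x1,x2,x3=011]: 11011101  (ones: 6)
  rows 32-39 [x1,x2,x3=100]: 00010001  (ones: 2)
  rows 40-47 [x1,x2,x3=101]: 00000000  (ones: 0)
  rows 48-55 [x1,x2,x3=110]: 11011101  (ones: 6)
  rows 56-63 [x1,x2,x3=111]: 00000000  (ones: 0)
Satisfying assignments = 6+6+6+6+2+0+6+0 = 32

32


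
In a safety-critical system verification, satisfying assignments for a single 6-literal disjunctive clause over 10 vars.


Step 1: Total=2^10=1024
Step 2: Unsat when all 6 false: 2^4=16
Step 3: Sat=1024-16=1008

1008


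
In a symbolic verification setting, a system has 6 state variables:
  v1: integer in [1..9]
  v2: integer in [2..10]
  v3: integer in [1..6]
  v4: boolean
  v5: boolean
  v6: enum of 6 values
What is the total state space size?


State space = product of domain sizes of all variables.
Domain sizes:
  v1 (integer in [1..9]): 9
  v2 (integer in [2..10]): 9
  v3 (integer in [1..6]): 6
  v4 (boolean): 2
  v5 (boolean): 2
  v6 (enum of 6 values): 6
Product = 9 * 9 * 6 * 2 * 2 * 6 = 11664

11664


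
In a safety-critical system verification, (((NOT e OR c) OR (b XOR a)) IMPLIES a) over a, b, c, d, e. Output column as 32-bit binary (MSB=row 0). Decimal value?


Formula: (((NOT e OR c) OR (b XOR a)) IMPLIES a) over a, b, c, d, e (32 rows)
Evaluate each row (bits = a,b,c,d,e, MSB first):
  row 0 [00000]: (((NOT 0 OR 0) OR (0 XOR 0)) IMPLIES 0) -> 0
  row 1 [00001]: (((NOT 1 OR 0) OR (0 XOR 0)) IMPLIES 0) -> 1
  row 2 [00010]: (((NOT 0 OR 0) OR (0 XOR 0)) IMPLIES 0) -> 0
  row 3 [00011]: (((NOT 1 OR 0) OR (0 XOR 0)) IMPLIES 0) -> 1
  row 4 [00100]: (((NOT 0 OR 1) OR (0 XOR 0)) IMPLIES 0) -> 0
  row 5 [00101]: (((NOT 1 OR 1) OR (0 XOR 0)) IMPLIES 0) -> 0
  row 6 [00110]: (((NOT 0 OR 1) OR (0 XOR 0)) IMPLIES 0) -> 0
  row 7 [00111]: (((NOT 1 OR 1) OR (0 XOR 0)) IMPLIES 0) -> 0
  row 8 [01000]: (((NOT 0 OR 0) OR (1 XOR 0)) IMPLIES 0) -> 0
  row 9 [01001]: (((NOT 1 OR 0) OR (1 XOR 0)) IMPLIES 0) -> 0
  row 10 [01010]: (((NOT 0 OR 0) OR (1 XOR 0)) IMPLIES 0) -> 0
  row 11 [01011]: (((NOT 1 OR 0) OR (1 XOR 0)) IMPLIES 0) -> 0
  row 12 [01100]: (((NOT 0 OR 1) OR (1 XOR 0)) IMPLIES 0) -> 0
  row 13 [01101]: (((NOT 1 OR 1) OR (1 XOR 0)) IMPLIES 0) -> 0
  row 14 [01110]: (((NOT 0 OR 1) OR (1 XOR 0)) IMPLIES 0) -> 0
  row 15 [01111]: (((NOT 1 OR 1) OR (1 XOR 0)) IMPLIES 0) -> 0
  row 16 [10000]: (((NOT 0 OR 0) OR (0 XOR 1)) IMPLIES 1) -> 1
  row 17 [10001]: (((NOT 1 OR 0) OR (0 XOR 1)) IMPLIES 1) -> 1
  row 18 [10010]: (((NOT 0 OR 0) OR (0 XOR 1)) IMPLIES 1) -> 1
  row 19 [10011]: (((NOT 1 OR 0) OR (0 XOR 1)) IMPLIES 1) -> 1
  row 20 [10100]: (((NOT 0 OR 1) OR (0 XOR 1)) IMPLIES 1) -> 1
  row 21 [10101]: (((NOT 1 OR 1) OR (0 XOR 1)) IMPLIES 1) -> 1
  row 22 [10110]: (((NOT 0 OR 1) OR (0 XOR 1)) IMPLIES 1) -> 1
  row 23 [10111]: (((NOT 1 OR 1) OR (0 XOR 1)) IMPLIES 1) -> 1
  row 24 [11000]: (((NOT 0 OR 0) OR (1 XOR 1)) IMPLIES 1) -> 1
  row 25 [11001]: (((NOT 1 OR 0) OR (1 XOR 1)) IMPLIES 1) -> 1
  row 26 [11010]: (((NOT 0 OR 0) OR (1 XOR 1)) IMPLIES 1) -> 1
  row 27 [11011]: (((NOT 1 OR 0) OR (1 XOR 1)) IMPLIES 1) -> 1
  row 28 [11100]: (((NOT 0 OR 1) OR (1 XOR 1)) IMPLIES 1) -> 1
  row 29 [11101]: (((NOT 1 OR 1) OR (1 XOR 1)) IMPLIES 1) -> 1
  row 30 [11110]: (((NOT 0 OR 1) OR (1 XOR 1)) IMPLIES 1) -> 1
  row 31 [11111]: (((NOT 1 OR 1) OR (1 XOR 1)) IMPLIES 1) -> 1
Full result column, 4 rows per line (a,b,c fixed per line; d,e runs 00..11 left to right):
  rows 0-3 [a,b,c=000]: 0101  = hex 5
  rows 4-7 [a,b,c=001]: 0000  = hex 0
  rows 8-11 [a,b,c=010]: 0000  = hex 0
  rows 12-15 [a,b,c=011]: 0000  = hex 0
  rows 16-19 [a,b,c=100]: 1111  = hex F
  rows 20-23 [a,b,c=101]: 1111  = hex F
  rows 24-27 [a,b,c=110]: 1111  = hex F
  rows 28-31 [a,b,c=111]: 1111  = hex F
Output column (row 0 .. row 31) = 01010000000000001111111111111111
Output column grouped in 4s = 0101 0000 0000 0000 1111 1111 1111 1111 = 0x5000FFFF
Convert to decimal digit by digit (value = value*16 + digit):
  5 -> 5
  5*16 + 0 = 80
  80*16 + 0 = 1280
  1280*16 + 0 = 20480
  20480*16 + 15 (F) = 327695
  327695*16 + 15 (F) = 5243135
  5243135*16 + 15 (F) = 83890175
  83890175*16 + 15 (F) = 1342242815
Decimal = 1342242815

1342242815


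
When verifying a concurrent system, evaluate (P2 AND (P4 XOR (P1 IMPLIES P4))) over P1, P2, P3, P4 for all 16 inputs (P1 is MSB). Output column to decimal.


Formula: (P2 AND (P4 XOR (P1 IMPLIES P4))) over P1, P2, P3, P4 (16 rows)
Evaluate each row (bits = P1,P2,P3,P4, MSB first):
  row 0 [0000]: (0 AND (0 XOR (0 IMPLIES 0))) -> 0
  row 1 [0001]: (0 AND (1 XOR (0 IMPLIES 1))) -> 0
  row 2 [0010]: (0 AND (0 XOR (0 IMPLIES 0))) -> 0
  row 3 [0011]: (0 AND (1 XOR (0 IMPLIES 1))) -> 0
  row 4 [0100]: (1 AND (0 XOR (0 IMPLIES 0))) -> 1
  row 5 [0101]: (1 AND (1 XOR (0 IMPLIES 1))) -> 0
  row 6 [0110]: (1 AND (0 XOR (0 IMPLIES 0))) -> 1
  row 7 [0111]: (1 AND (1 XOR (0 IMPLIES 1))) -> 0
  row 8 [1000]: (0 AND (0 XOR (1 IMPLIES 0))) -> 0
  row 9 [1001]: (0 AND (1 XOR (1 IMPLIES 1))) -> 0
  row 10 [1010]: (0 AND (0 XOR (1 IMPLIES 0))) -> 0
  row 11 [1011]: (0 AND (1 XOR (1 IMPLIES 1))) -> 0
  row 12 [1100]: (1 AND (0 XOR (1 IMPLIES 0))) -> 0
  row 13 [1101]: (1 AND (1 XOR (1 IMPLIES 1))) -> 0
  row 14 [1110]: (1 AND (0 XOR (1 IMPLIES 0))) -> 0
  row 15 [1111]: (1 AND (1 XOR (1 IMPLIES 1))) -> 0
Full result column, 4 rows per line (P1,P2 fixed per line; P3,P4 runs 00..11 left to right):
  rows 0-3 [P1,P2=00]: 0000  = hex 0
  rows 4-7 [P1,P2=01]: 1010  = hex A
  rows 8-11 [P1,P2=10]: 0000  = hex 0
  rows 12-15 [P1,P2=11]: 0000  = hex 0
Output column (row 0 .. row 15) = 0000101000000000
Output column grouped in 4s = 0000 1010 0000 0000 = 0x0A00
Convert to decimal digit by digit (value = value*16 + digit):
  0 -> 0
  0*16 + 10 (A) = 10
  10*16 + 0 = 160
  160*16 + 0 = 2560
Decimal = 2560

2560


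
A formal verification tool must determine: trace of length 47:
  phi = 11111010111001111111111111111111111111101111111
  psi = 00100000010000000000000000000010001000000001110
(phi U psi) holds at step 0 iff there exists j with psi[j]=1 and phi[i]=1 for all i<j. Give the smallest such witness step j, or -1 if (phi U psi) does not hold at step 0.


(phi U psi) at 0: need smallest j with psi[j]=1 and phi[i]=1 for all i in [0,j).
Scan from step 0:
  step 0: phi=1, psi=0 -> continue
  step 1: phi=1, psi=0 -> continue
  step 2: psi=1 and phi held for [0,2) -> witness found
Witness step = 2

2


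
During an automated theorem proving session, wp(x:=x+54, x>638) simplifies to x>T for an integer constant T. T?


Formula: wp(x:=E, P) = P[E/x] (substitute E for x in postcondition)
Step 1: Postcondition: x>638
Step 2: Substitute x+54 for x: x+54>638
Step 3: Solve for x: x > 638-54 = 584

584


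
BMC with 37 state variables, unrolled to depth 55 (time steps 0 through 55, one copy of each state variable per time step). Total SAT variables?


BMC unrolls to depth k, creating one copy of each state var for steps 0..k.
Step count = 55 + 1 = 56 (steps 0 through 55)
Vars per step = 37
Total = 37 * 56 = 2072

2072


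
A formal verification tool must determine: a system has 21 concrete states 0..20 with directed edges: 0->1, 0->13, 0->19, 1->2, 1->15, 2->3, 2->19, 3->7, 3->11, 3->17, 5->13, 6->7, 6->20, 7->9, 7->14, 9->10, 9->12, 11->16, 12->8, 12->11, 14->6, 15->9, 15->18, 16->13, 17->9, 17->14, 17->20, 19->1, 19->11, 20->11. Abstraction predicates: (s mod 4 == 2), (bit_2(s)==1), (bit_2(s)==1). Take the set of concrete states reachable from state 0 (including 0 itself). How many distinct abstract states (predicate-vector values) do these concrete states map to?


BFS from 0:
Concrete reachable: {0, 1, 2, 3, 6, 7, 8, 9, 10, 11, 12, 13, 14, 15, 16, 17, 18, 19, 20}
Abstract via predicates (s mod 4 == 2), (bit_2(s)==1), (bit_2(s)==1):
  (0,0,0) <- {0, 1, 3, 8, 9, 11, 16, 17, 19}
  (0,1,1) <- {7, 12, 13, 15, 20}
  (1,0,0) <- {2, 10, 18}
  (1,1,1) <- {6, 14}
Distinct abstract states = 4

4


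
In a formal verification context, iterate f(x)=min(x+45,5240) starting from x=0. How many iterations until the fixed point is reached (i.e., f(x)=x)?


Step 1: x=0, cap=5240, increment=45
Step 2: x grows by 45 each step until capped at 5240; fixed point is x=5240
Step 3: iterations = ceil(5240/45) = 117

117


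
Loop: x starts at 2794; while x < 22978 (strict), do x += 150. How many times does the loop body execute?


Step 1: x goes from 2794 toward 22978 by 150; the body runs while x<22978, so iterations = ceil((bound-start)/step)
Step 2: Distance=20184
Step 3: ceil(20184/150)=135

135


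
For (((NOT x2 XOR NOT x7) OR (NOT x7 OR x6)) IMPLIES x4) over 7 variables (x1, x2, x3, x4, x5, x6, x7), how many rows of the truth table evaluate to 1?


Formula: (((NOT x2 XOR NOT x7) OR (NOT x7 OR x6)) IMPLIES x4) over 7 vars (128 rows)
Evaluate each row (x1, x2, x3, x4, x5, x6, x7 as bits, MSB first):
  row 0 [0000000]: (((NOT 0 XOR NOT 0) OR (NOT 0 OR 0)) IMPLIES 0) -> 0
  row 1 [0000001]: (((NOT 0 XOR NOT 1) OR (NOT 1 OR 0)) IMPLIES 0) -> 0
  row 2 [0000010]: (((NOT 0 XOR NOT 0) OR (NOT 0 OR 1)) IMPLIES 0) -> 0
  row 3 [0000011]: (((NOT 0 XOR NOT 1) OR (NOT 1 OR 1)) IMPLIES 0) -> 0
  row 4 [0000100]: (((NOT 0 XOR NOT 0) OR (NOT 0 OR 0)) IMPLIES 0) -> 0
  (every remaining row is evaluated the same way; all 128 results are listed next)
Full result column, 8 rows per line (x1,x2,x3,x4 fixed per line; x5,x6,x7 runs 000..111 left to right):
  rows 0-7 [x1,x2,x3,x4=0000]: 00000000  (ones: 0)
  rows 8-15 [x1,x2,x3,x4=0001]: 11111111  (ones: 8)
  rows 16-23 [x1,x2,x3,x4=0010]: 00000000  (ones: 0)
  rows 24-31 [x1,x2,x3,x4=0011]: 11111111  (ones: 8)
  rows 32-39 [x1,x2,x3,x4=0100]: 01000100  (ones: 2)
  rows 40-47 [x1,x2,x3,x4=0101]: 11111111  (ones: 8)
  rows 48-55 [x1,x2,x3,x4=0110]: 01000100  (ones: 2)
  rows 56-63 [x1,x2,x3,x4=0111]: 11111111  (ones: 8)
  rows 64-71 [x1,x2,x3,x4=1000]: 00000000  (ones: 0)
  rows 72-79 [x1,x2,x3,x4=1001]: 11111111  (ones: 8)
  rows 80-87 [x1,x2,x3,x4=1010]: 00000000  (ones: 0)
  rows 88-95 [x1,x2,x3,x4=1011]: 11111111  (ones: 8)
  rows 96-103 [x1,x2,x3,x4=1100]: 01000100  (ones: 2)
  rows 104-111 [x1,x2,x3,x4=1101]: 11111111  (ones: 8)
  rows 112-119 [x1,x2,x3,x4=1110]: 01000100  (ones: 2)
  rows 120-127 [x1,x2,x3,x4=1111]: 11111111  (ones: 8)
Count of 1-rows = 0+8+0+8+2+8+2+8+0+8+0+8+2+8+2+8 = 72

72


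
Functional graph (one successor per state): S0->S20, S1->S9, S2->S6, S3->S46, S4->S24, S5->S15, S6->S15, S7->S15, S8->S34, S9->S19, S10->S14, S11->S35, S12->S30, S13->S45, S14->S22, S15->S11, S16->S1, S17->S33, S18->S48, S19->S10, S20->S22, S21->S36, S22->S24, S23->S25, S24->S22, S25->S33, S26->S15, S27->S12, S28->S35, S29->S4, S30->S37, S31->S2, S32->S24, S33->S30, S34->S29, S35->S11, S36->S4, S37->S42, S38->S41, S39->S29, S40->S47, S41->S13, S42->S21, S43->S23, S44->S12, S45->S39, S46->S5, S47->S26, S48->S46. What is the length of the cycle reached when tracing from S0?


Trace from S0 until a state repeats:
  S0 -> S20 -> S22 -> S24 -> S22
S22 first seen at step 2, revisited at step 4.
Cycle length = 4 - 2 = 2

2


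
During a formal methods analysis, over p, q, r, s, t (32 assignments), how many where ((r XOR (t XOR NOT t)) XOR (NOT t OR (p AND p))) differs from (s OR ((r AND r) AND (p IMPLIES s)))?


F1 = ((r XOR (t XOR NOT t)) XOR (NOT t OR (p AND p)))
F2 = (s OR ((r AND r) AND (p IMPLIES s)))
Evaluate both on each of 32 rows (bits = p,q,r,s,t):
  row 0 [00000]: F1=0 F2=0 -> 0
  row 1 [00001]: F1=1 F2=0 (differ) -> 1
  row 2 [00010]: F1=0 F2=1 (differ) -> 1
  row 3 [00011]: F1=1 F2=1 -> 0
  row 4 [00100]: F1=1 F2=1 -> 0
  row 5 [00101]: F1=0 F2=1 (differ) -> 1
  row 6 [00110]: F1=1 F2=1 -> 0
  row 7 [00111]: F1=0 F2=1 (differ) -> 1
  row 8 [01000]: F1=0 F2=0 -> 0
  row 9 [01001]: F1=1 F2=0 (differ) -> 1
  row 10 [01010]: F1=0 F2=1 (differ) -> 1
  row 11 [01011]: F1=1 F2=1 -> 0
  row 12 [01100]: F1=1 F2=1 -> 0
  row 13 [01101]: F1=0 F2=1 (differ) -> 1
  row 14 [01110]: F1=1 F2=1 -> 0
  row 15 [01111]: F1=0 F2=1 (differ) -> 1
  row 16 [10000]: F1=0 F2=0 -> 0
  row 17 [10001]: F1=0 F2=0 -> 0
  row 18 [10010]: F1=0 F2=1 (differ) -> 1
  row 19 [10011]: F1=0 F2=1 (differ) -> 1
  row 20 [10100]: F1=1 F2=0 (differ) -> 1
  row 21 [10101]: F1=1 F2=0 (differ) -> 1
  row 22 [10110]: F1=1 F2=1 -> 0
  row 23 [10111]: F1=1 F2=1 -> 0
  row 24 [11000]: F1=0 F2=0 -> 0
  row 25 [11001]: F1=0 F2=0 -> 0
  row 26 [11010]: F1=0 F2=1 (differ) -> 1
  row 27 [11011]: F1=0 F2=1 (differ) -> 1
  row 28 [11100]: F1=1 F2=0 (differ) -> 1
  row 29 [11101]: F1=1 F2=0 (differ) -> 1
  row 30 [11110]: F1=1 F2=1 -> 0
  row 31 [11111]: F1=1 F2=1 -> 0
Full result column, 8 rows per line (p,q fixed per line; r,s,t runs 000..111 left to right):
  rows 0-7 [p,q=00]: 01100101  (ones: 4)
  rows 8-15 [p,q=01]: 01100101  (ones: 4)
  rows 16-23 [p,q=10]: 00111100  (ones: 4)
  rows 24-31 [p,q=11]: 00111100  (ones: 4)
Disagreements = 4+4+4+4 = 16

16


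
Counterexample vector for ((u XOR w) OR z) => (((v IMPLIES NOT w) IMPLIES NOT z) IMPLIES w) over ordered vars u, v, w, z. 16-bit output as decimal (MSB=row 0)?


F1 = ((u XOR w) OR z)
F2 = (((v IMPLIES NOT w) IMPLIES NOT z) IMPLIES w)
Counterexample to F1=>F2 is where F1=1 and F2=0.
Evaluate each row (bits = u,v,w,z, MSB first):
  row 0 [0000]: F1=0 F2=0 -> F1&~F2 -> 0
  row 1 [0001]: F1=1 F2=1 -> F1&~F2 -> 0
  row 2 [0010]: F1=1 F2=1 -> F1&~F2 -> 0
  row 3 [0011]: F1=1 F2=1 -> F1&~F2 -> 0
  row 4 [0100]: F1=0 F2=0 -> F1&~F2 -> 0
  row 5 [0101]: F1=1 F2=1 -> F1&~F2 -> 0
  row 6 [0110]: F1=1 F2=1 -> F1&~F2 -> 0
  row 7 [0111]: F1=1 F2=1 -> F1&~F2 -> 0
  row 8 [1000]: F1=1 F2=0 -> F1&~F2 -> 1
  row 9 [1001]: F1=1 F2=1 -> F1&~F2 -> 0
  row 10 [1010]: F1=0 F2=1 -> F1&~F2 -> 0
  row 11 [1011]: F1=1 F2=1 -> F1&~F2 -> 0
  row 12 [1100]: F1=1 F2=0 -> F1&~F2 -> 1
  row 13 [1101]: F1=1 F2=1 -> F1&~F2 -> 0
  row 14 [1110]: F1=0 F2=1 -> F1&~F2 -> 0
  row 15 [1111]: F1=1 F2=1 -> F1&~F2 -> 0
Full result column, 4 rows per line (u,v fixed per line; w,z runs 00..11 left to right):
  rows 0-3 [u,v=00]: 0000  = hex 0
  rows 4-7 [u,v=01]: 0000  = hex 0
  rows 8-11 [u,v=10]: 1000  = hex 8
  rows 12-15 [u,v=11]: 1000  = hex 8
Counterexample vector (row 0 .. row 15) = 0000000010001000
Output column grouped in 4s = 0000 0000 1000 1000 = 0x0088
Convert to decimal digit by digit (value = value*16 + digit):
  0 -> 0
  0*16 + 0 = 0
  0*16 + 8 = 8
  8*16 + 8 = 136
Decimal = 136

136
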